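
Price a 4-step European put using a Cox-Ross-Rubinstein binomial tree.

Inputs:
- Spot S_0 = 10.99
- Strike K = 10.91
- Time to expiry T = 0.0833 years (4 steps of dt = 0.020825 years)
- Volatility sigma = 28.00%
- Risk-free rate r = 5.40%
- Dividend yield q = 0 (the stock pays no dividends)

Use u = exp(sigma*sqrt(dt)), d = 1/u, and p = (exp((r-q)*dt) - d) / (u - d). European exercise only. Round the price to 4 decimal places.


Answer: Price = V(0,0) = 0.2836

Derivation:
dt = T/N = 0.020825
u = exp(sigma*sqrt(dt)) = 1.041234; d = 1/u = 0.960399
p = (exp((r-q)*dt) - d) / (u - d) = 0.503819
Discount per step: exp(-r*dt) = 0.998876
Stock lattice S(k, i) with i counting down-moves:
  k=0: S(0,0) = 10.9900
  k=1: S(1,0) = 11.4432; S(1,1) = 10.5548
  k=2: S(2,0) = 11.9150; S(2,1) = 10.9900; S(2,2) = 10.1368
  k=3: S(3,0) = 12.4063; S(3,1) = 11.4432; S(3,2) = 10.5548; S(3,3) = 9.7354
  k=4: S(4,0) = 12.9179; S(4,1) = 11.9150; S(4,2) = 10.9900; S(4,3) = 10.1368; S(4,4) = 9.3498
Terminal payoffs V(N, i) = max(K - S_T, 0):
  V(4,0) = 0.000000; V(4,1) = 0.000000; V(4,2) = 0.000000; V(4,3) = 0.773195; V(4,4) = 1.560153
Backward induction: V(k, i) = exp(-r*dt) * [p * V(k+1, i) + (1-p) * V(k+1, i+1)].
  V(3,0) = exp(-r*dt) * [p*0.000000 + (1-p)*0.000000] = 0.000000
  V(3,1) = exp(-r*dt) * [p*0.000000 + (1-p)*0.000000] = 0.000000
  V(3,2) = exp(-r*dt) * [p*0.000000 + (1-p)*0.773195] = 0.383213
  V(3,3) = exp(-r*dt) * [p*0.773195 + (1-p)*1.560153] = 1.162360
  V(2,0) = exp(-r*dt) * [p*0.000000 + (1-p)*0.000000] = 0.000000
  V(2,1) = exp(-r*dt) * [p*0.000000 + (1-p)*0.383213] = 0.189929
  V(2,2) = exp(-r*dt) * [p*0.383213 + (1-p)*1.162360] = 0.768946
  V(1,0) = exp(-r*dt) * [p*0.000000 + (1-p)*0.189929] = 0.094133
  V(1,1) = exp(-r*dt) * [p*0.189929 + (1-p)*0.768946] = 0.476690
  V(0,0) = exp(-r*dt) * [p*0.094133 + (1-p)*0.476690] = 0.283631


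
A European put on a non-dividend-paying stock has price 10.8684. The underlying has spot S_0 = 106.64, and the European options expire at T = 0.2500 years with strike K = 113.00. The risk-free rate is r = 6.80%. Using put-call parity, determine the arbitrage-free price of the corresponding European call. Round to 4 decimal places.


Put-call parity: C - P = S_0 * exp(-qT) - K * exp(-rT).
S_0 * exp(-qT) = 106.6400 * 1.00000000 = 106.64000000
K * exp(-rT) = 113.0000 * 0.98314368 = 111.09523636
C = P + S*exp(-qT) - K*exp(-rT)
C = 10.8684 + 106.64000000 - 111.09523636 = 6.4132

Answer: Call price = 6.4132


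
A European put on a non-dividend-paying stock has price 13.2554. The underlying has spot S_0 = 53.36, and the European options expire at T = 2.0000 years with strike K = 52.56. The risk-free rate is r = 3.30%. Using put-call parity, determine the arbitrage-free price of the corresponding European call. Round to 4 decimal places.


Put-call parity: C - P = S_0 * exp(-qT) - K * exp(-rT).
S_0 * exp(-qT) = 53.3600 * 1.00000000 = 53.36000000
K * exp(-rT) = 52.5600 * 0.93613086 = 49.20303823
C = P + S*exp(-qT) - K*exp(-rT)
C = 13.2554 + 53.36000000 - 49.20303823 = 17.4124

Answer: Call price = 17.4124


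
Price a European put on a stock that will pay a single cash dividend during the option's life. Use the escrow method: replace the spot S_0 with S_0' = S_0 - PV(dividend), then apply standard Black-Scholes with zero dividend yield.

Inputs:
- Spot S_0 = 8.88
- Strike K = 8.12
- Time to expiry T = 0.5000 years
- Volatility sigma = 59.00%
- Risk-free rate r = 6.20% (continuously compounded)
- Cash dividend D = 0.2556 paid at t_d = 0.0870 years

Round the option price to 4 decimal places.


Answer: Price = 1.0183

Derivation:
PV(D) = D * exp(-r * t_d) = 0.2556 * 0.99462052 = 0.25422501
S_0' = S_0 - PV(D) = 8.8800 - 0.25422501 = 8.62577499
d1 = (ln(S_0'/K) + (r + sigma^2/2)*T) / (sigma*sqrt(T)) = 0.42773886
d2 = d1 - sigma*sqrt(T) = 0.01054586
exp(-rT) = 0.96947557
N(-d1) = 0.33442063; N(-d2) = 0.49579289
P = K * exp(-rT) * N(-d2) - S_0' * N(-d1) = 8.1200 * 0.96947557 * 0.49579289 - 8.62577499 * 0.33442063 = 1.0183


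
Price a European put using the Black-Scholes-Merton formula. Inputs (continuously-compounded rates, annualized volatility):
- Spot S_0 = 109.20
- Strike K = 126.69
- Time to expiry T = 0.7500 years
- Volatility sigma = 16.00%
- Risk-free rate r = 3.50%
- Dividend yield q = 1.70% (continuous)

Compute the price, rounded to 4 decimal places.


d1 = (ln(S/K) + (r - q + 0.5*sigma^2) * T) / (sigma * sqrt(T)) = -0.90544467
d2 = d1 - sigma * sqrt(T) = -1.04400874
exp(-rT) = 0.97409154; exp(-qT) = 0.98733094
P = K * exp(-rT) * N(-d2) - S_0 * exp(-qT) * N(-d1)
N(-d1) = 0.81738507; N(-d2) = 0.85175933
P = 126.6900 * 0.97409154 * 0.85175933 - 109.2000 * 0.98733094 * 0.81738507 = 16.9860

Answer: Price = 16.9860


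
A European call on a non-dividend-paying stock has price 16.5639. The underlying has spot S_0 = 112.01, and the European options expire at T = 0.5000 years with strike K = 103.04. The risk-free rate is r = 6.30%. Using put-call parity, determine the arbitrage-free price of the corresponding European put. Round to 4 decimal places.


Put-call parity: C - P = S_0 * exp(-qT) - K * exp(-rT).
S_0 * exp(-qT) = 112.0100 * 1.00000000 = 112.01000000
K * exp(-rT) = 103.0400 * 0.96899096 = 99.84482815
P = C - S*exp(-qT) + K*exp(-rT)
P = 16.5639 - 112.01000000 + 99.84482815 = 4.3987

Answer: Put price = 4.3987


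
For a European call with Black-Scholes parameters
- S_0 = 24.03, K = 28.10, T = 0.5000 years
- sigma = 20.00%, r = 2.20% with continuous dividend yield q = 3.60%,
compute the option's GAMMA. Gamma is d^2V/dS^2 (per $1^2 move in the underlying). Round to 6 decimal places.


Answer: Gamma = 0.063990

Derivation:
d1 = -1.0851722164; d2 = -1.2265935726
phi(d1) = 0.2214102634; exp(-qT) = 0.9821610324; exp(-rT) = 0.9890602788
Gamma = exp(-qT) * phi(d1) / (S * sigma * sqrt(T)) = 0.9821610324 * 0.2214102634 / (24.0300 * 0.2000 * 0.7071067812) = 0.063990


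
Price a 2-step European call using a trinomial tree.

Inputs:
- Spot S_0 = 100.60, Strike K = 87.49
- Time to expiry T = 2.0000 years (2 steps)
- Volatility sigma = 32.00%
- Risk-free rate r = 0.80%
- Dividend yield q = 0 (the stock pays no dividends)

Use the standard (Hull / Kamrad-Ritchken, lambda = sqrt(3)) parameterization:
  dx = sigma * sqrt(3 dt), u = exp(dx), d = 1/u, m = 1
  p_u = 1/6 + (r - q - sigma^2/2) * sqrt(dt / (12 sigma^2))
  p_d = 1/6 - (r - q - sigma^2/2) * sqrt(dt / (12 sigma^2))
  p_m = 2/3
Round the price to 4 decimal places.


dt = T/N = 1.000000; dx = sigma*sqrt(3*dt) = 0.554256
u = exp(dx) = 1.740646; d = 1/u = 0.574499
p_u = 0.127696, p_m = 0.666667, p_d = 0.205638
Discount per step: exp(-r*dt) = 0.992032
Stock lattice S(k, j) with j the centered position index:
  k=0: S(0,+0) = 100.6000
  k=1: S(1,-1) = 57.7946; S(1,+0) = 100.6000; S(1,+1) = 175.1090
  k=2: S(2,-2) = 33.2030; S(2,-1) = 57.7946; S(2,+0) = 100.6000; S(2,+1) = 175.1090; S(2,+2) = 304.8027
Terminal payoffs V(N, j) = max(S_T - K, 0):
  V(2,-2) = 0.000000; V(2,-1) = 0.000000; V(2,+0) = 13.110000; V(2,+1) = 87.618979; V(2,+2) = 217.312728
Backward induction: V(k, j) = exp(-r*dt) * [p_u * V(k+1, j+1) + p_m * V(k+1, j) + p_d * V(k+1, j-1)]
  V(1,-1) = exp(-r*dt) * [p_u*13.110000 + p_m*0.000000 + p_d*0.000000] = 1.660749
  V(1,+0) = exp(-r*dt) * [p_u*87.618979 + p_m*13.110000 + p_d*0.000000] = 19.769759
  V(1,+1) = exp(-r*dt) * [p_u*217.312728 + p_m*87.618979 + p_d*13.110000] = 88.150395
  V(0,+0) = exp(-r*dt) * [p_u*88.150395 + p_m*19.769759 + p_d*1.660749] = 24.580332

Answer: Price = V(0,0) = 24.5803


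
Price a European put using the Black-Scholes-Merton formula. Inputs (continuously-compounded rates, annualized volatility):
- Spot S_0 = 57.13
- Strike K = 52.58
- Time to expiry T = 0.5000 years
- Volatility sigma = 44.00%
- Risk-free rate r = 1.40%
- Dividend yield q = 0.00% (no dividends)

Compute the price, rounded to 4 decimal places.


d1 = (ln(S/K) + (r - q + 0.5*sigma^2) * T) / (sigma * sqrt(T)) = 0.44481373
d2 = d1 - sigma * sqrt(T) = 0.13368674
exp(-rT) = 0.99302444; exp(-qT) = 1.00000000
P = K * exp(-rT) * N(-d2) - S_0 * exp(-qT) * N(-d1)
N(-d1) = 0.32822719; N(-d2) = 0.44682514
P = 52.5800 * 0.99302444 * 0.44682514 - 57.1300 * 1.00000000 * 0.32822719 = 4.5786

Answer: Price = 4.5786


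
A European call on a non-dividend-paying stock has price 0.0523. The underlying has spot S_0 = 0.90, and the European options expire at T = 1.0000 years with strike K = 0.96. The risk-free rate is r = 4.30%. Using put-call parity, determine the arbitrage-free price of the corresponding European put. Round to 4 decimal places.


Put-call parity: C - P = S_0 * exp(-qT) - K * exp(-rT).
S_0 * exp(-qT) = 0.9000 * 1.00000000 = 0.90000000
K * exp(-rT) = 0.9600 * 0.95791139 = 0.91959493
P = C - S*exp(-qT) + K*exp(-rT)
P = 0.0523 - 0.90000000 + 0.91959493 = 0.0719

Answer: Put price = 0.0719


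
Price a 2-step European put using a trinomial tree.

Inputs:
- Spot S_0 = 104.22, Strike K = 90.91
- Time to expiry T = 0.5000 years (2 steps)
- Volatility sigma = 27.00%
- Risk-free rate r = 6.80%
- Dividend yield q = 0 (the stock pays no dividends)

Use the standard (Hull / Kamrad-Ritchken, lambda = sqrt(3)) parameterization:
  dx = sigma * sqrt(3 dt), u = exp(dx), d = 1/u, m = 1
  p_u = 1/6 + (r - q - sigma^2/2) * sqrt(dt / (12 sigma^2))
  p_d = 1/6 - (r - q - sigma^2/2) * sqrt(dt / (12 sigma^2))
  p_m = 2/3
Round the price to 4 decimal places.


Answer: Price = V(0,0) = 2.1812

Derivation:
dt = T/N = 0.250000; dx = sigma*sqrt(3*dt) = 0.233827
u = exp(dx) = 1.263426; d = 1/u = 0.791499
p_u = 0.183533, p_m = 0.666667, p_d = 0.149801
Discount per step: exp(-r*dt) = 0.983144
Stock lattice S(k, j) with j the centered position index:
  k=0: S(0,+0) = 104.2200
  k=1: S(1,-1) = 82.4900; S(1,+0) = 104.2200; S(1,+1) = 131.6742
  k=2: S(2,-2) = 65.2907; S(2,-1) = 82.4900; S(2,+0) = 104.2200; S(2,+1) = 131.6742; S(2,+2) = 166.3606
Terminal payoffs V(N, j) = max(K - S_T, 0):
  V(2,-2) = 25.619253; V(2,-1) = 8.419990; V(2,+0) = 0.000000; V(2,+1) = 0.000000; V(2,+2) = 0.000000
Backward induction: V(k, j) = exp(-r*dt) * [p_u * V(k+1, j+1) + p_m * V(k+1, j) + p_d * V(k+1, j-1)]
  V(1,-1) = exp(-r*dt) * [p_u*0.000000 + p_m*8.419990 + p_d*25.619253] = 9.291794
  V(1,+0) = exp(-r*dt) * [p_u*0.000000 + p_m*0.000000 + p_d*8.419990] = 1.240058
  V(1,+1) = exp(-r*dt) * [p_u*0.000000 + p_m*0.000000 + p_d*0.000000] = 0.000000
  V(0,+0) = exp(-r*dt) * [p_u*0.000000 + p_m*1.240058 + p_d*9.291794] = 2.181224


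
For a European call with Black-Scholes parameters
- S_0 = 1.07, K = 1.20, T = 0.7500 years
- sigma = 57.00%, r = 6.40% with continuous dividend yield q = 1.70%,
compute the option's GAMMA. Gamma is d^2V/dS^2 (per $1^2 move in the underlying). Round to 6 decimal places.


Answer: Gamma = 0.742984

Derivation:
d1 = 0.0859433313; d2 = -0.4076911488
phi(d1) = 0.3974716527; exp(-qT) = 0.9873309369; exp(-rT) = 0.9531337871
Gamma = exp(-qT) * phi(d1) / (S * sigma * sqrt(T)) = 0.9873309369 * 0.3974716527 / (1.0700 * 0.5700 * 0.8660254038) = 0.742984


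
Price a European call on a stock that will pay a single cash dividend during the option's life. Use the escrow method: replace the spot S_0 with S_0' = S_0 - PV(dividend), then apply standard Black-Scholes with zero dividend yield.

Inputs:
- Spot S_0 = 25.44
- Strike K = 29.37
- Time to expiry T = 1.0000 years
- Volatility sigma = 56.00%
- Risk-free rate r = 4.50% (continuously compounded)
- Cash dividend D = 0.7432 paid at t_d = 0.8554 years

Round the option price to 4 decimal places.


PV(D) = D * exp(-r * t_d) = 0.7432 * 0.96223844 = 0.71513561
S_0' = S_0 - PV(D) = 25.4400 - 0.71513561 = 24.72486439
d1 = (ln(S_0'/K) + (r + sigma^2/2)*T) / (sigma*sqrt(T)) = 0.05292080
d2 = d1 - sigma*sqrt(T) = -0.50707920
exp(-rT) = 0.95599748
N(d1) = 0.52110249; N(d2) = 0.30604962
C = S_0' * N(d1) - K * exp(-rT) * N(d2) = 24.72486439 * 0.52110249 - 29.3700 * 0.95599748 * 0.30604962 = 4.2910

Answer: Price = 4.2910


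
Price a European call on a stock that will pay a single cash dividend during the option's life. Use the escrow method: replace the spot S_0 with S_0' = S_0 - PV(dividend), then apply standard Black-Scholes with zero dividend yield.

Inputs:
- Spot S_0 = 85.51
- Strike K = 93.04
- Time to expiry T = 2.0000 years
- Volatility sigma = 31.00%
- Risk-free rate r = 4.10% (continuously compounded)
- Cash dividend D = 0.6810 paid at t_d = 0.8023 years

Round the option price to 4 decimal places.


Answer: Price = 14.3691

Derivation:
PV(D) = D * exp(-r * t_d) = 0.6810 * 0.96764083 = 0.65896341
S_0' = S_0 - PV(D) = 85.5100 - 0.65896341 = 84.85103659
d1 = (ln(S_0'/K) + (r + sigma^2/2)*T) / (sigma*sqrt(T)) = 0.19609143
d2 = d1 - sigma*sqrt(T) = -0.24231477
exp(-rT) = 0.92127196
N(d1) = 0.57773070; N(d2) = 0.40426813
C = S_0' * N(d1) - K * exp(-rT) * N(d2) = 84.85103659 * 0.57773070 - 93.0400 * 0.92127196 * 0.40426813 = 14.3691


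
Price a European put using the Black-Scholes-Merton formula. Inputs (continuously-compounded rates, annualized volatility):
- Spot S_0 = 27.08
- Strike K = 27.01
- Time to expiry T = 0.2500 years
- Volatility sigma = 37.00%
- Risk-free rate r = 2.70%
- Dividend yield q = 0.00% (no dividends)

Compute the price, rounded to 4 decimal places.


Answer: Price = 1.8632

Derivation:
d1 = (ln(S/K) + (r - q + 0.5*sigma^2) * T) / (sigma * sqrt(T)) = 0.14297719
d2 = d1 - sigma * sqrt(T) = -0.04202281
exp(-rT) = 0.99327273; exp(-qT) = 1.00000000
P = K * exp(-rT) * N(-d2) - S_0 * exp(-qT) * N(-d1)
N(-d1) = 0.44315410; N(-d2) = 0.51675974
P = 27.0100 * 0.99327273 * 0.51675974 - 27.0800 * 1.00000000 * 0.44315410 = 1.8632


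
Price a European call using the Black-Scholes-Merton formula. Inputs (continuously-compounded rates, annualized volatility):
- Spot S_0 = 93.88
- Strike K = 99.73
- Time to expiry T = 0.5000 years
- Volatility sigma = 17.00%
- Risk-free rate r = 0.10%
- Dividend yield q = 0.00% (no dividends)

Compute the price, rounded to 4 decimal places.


d1 = (ln(S/K) + (r - q + 0.5*sigma^2) * T) / (sigma * sqrt(T)) = -0.43860722
d2 = d1 - sigma * sqrt(T) = -0.55881537
exp(-rT) = 0.99950012; exp(-qT) = 1.00000000
C = S_0 * exp(-qT) * N(d1) - K * exp(-rT) * N(d2)
N(d1) = 0.33047308; N(d2) = 0.28814387
C = 93.8800 * 1.00000000 * 0.33047308 - 99.7300 * 0.99950012 * 0.28814387 = 2.3026

Answer: Price = 2.3026


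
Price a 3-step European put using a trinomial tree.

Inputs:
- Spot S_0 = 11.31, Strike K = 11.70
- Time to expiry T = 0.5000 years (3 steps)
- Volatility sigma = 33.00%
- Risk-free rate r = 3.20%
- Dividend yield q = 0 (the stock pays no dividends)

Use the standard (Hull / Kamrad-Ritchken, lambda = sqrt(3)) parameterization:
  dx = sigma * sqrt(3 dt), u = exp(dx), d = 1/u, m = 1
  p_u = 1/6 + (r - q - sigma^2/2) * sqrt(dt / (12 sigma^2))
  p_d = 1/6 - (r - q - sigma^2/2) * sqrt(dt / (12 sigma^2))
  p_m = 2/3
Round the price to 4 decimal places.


Answer: Price = V(0,0) = 1.1331

Derivation:
dt = T/N = 0.166667; dx = sigma*sqrt(3*dt) = 0.233345
u = exp(dx) = 1.262817; d = 1/u = 0.791880
p_u = 0.158649, p_m = 0.666667, p_d = 0.174684
Discount per step: exp(-r*dt) = 0.994681
Stock lattice S(k, j) with j the centered position index:
  k=0: S(0,+0) = 11.3100
  k=1: S(1,-1) = 8.9562; S(1,+0) = 11.3100; S(1,+1) = 14.2825
  k=2: S(2,-2) = 7.0922; S(2,-1) = 8.9562; S(2,+0) = 11.3100; S(2,+1) = 14.2825; S(2,+2) = 18.0361
  k=3: S(3,-3) = 5.6162; S(3,-2) = 7.0922; S(3,-1) = 8.9562; S(3,+0) = 11.3100; S(3,+1) = 14.2825; S(3,+2) = 18.0361; S(3,+3) = 22.7764
Terminal payoffs V(N, j) = max(K - S_T, 0):
  V(3,-3) = 6.083821; V(3,-2) = 4.607791; V(3,-1) = 2.743836; V(3,+0) = 0.390000; V(3,+1) = 0.000000; V(3,+2) = 0.000000; V(3,+3) = 0.000000
Backward induction: V(k, j) = exp(-r*dt) * [p_u * V(k+1, j+1) + p_m * V(k+1, j) + p_d * V(k+1, j-1)]
  V(2,-2) = exp(-r*dt) * [p_u*2.743836 + p_m*4.607791 + p_d*6.083821] = 4.545607
  V(2,-1) = exp(-r*dt) * [p_u*0.390000 + p_m*2.743836 + p_d*4.607791] = 2.681664
  V(2,+0) = exp(-r*dt) * [p_u*0.000000 + p_m*0.390000 + p_d*2.743836] = 0.735372
  V(2,+1) = exp(-r*dt) * [p_u*0.000000 + p_m*0.000000 + p_d*0.390000] = 0.067764
  V(2,+2) = exp(-r*dt) * [p_u*0.000000 + p_m*0.000000 + p_d*0.000000] = 0.000000
  V(1,-1) = exp(-r*dt) * [p_u*0.735372 + p_m*2.681664 + p_d*4.545607] = 2.684134
  V(1,+0) = exp(-r*dt) * [p_u*0.067764 + p_m*0.735372 + p_d*2.681664] = 0.964286
  V(1,+1) = exp(-r*dt) * [p_u*0.000000 + p_m*0.067764 + p_d*0.735372] = 0.172711
  V(0,+0) = exp(-r*dt) * [p_u*0.172711 + p_m*0.964286 + p_d*2.684134] = 1.133074


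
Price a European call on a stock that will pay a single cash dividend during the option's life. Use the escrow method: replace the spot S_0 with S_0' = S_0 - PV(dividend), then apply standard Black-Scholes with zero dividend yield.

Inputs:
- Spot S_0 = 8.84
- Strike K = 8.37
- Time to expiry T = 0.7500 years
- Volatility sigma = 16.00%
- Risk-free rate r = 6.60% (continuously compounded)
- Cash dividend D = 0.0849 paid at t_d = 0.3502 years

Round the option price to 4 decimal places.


PV(D) = D * exp(-r * t_d) = 0.0849 * 0.97715186 = 0.08296019
S_0' = S_0 - PV(D) = 8.8400 - 0.08296019 = 8.75703981
d1 = (ln(S_0'/K) + (r + sigma^2/2)*T) / (sigma*sqrt(T)) = 0.75274958
d2 = d1 - sigma*sqrt(T) = 0.61418552
exp(-rT) = 0.95170516
N(d1) = 0.77419980; N(d2) = 0.73045363
C = S_0' * N(d1) - K * exp(-rT) * N(d2) = 8.75703981 * 0.77419980 - 8.3700 * 0.95170516 * 0.73045363 = 0.9611

Answer: Price = 0.9611


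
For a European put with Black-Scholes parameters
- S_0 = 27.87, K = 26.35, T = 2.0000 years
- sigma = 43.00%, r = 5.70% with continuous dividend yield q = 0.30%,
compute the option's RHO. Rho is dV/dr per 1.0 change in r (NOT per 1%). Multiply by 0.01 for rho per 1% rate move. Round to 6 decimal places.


d1 = 0.5738789286; d2 = -0.0342329032
phi(d1) = 0.3383727957; exp(-qT) = 0.9940179641; exp(-rT) = 0.8922579559
N(-d2) = 0.5136542855
Rho = -K*T*exp(-rT)*N(-d2) = -26.3500 * 2.0000 * 0.8922579559 * 0.5136542855 = -24.153049

Answer: Rho = -24.153049


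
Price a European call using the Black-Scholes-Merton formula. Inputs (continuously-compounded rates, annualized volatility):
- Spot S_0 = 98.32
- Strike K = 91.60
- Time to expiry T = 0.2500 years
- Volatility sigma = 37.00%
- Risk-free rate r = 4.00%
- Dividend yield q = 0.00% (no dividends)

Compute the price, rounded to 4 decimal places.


d1 = (ln(S/K) + (r - q + 0.5*sigma^2) * T) / (sigma * sqrt(T)) = 0.52923618
d2 = d1 - sigma * sqrt(T) = 0.34423618
exp(-rT) = 0.99004983; exp(-qT) = 1.00000000
C = S_0 * exp(-qT) * N(d1) - K * exp(-rT) * N(d2)
N(d1) = 0.70167919; N(d2) = 0.63466566
C = 98.3200 * 1.00000000 * 0.70167919 - 91.6000 * 0.99004983 * 0.63466566 = 11.4322

Answer: Price = 11.4322


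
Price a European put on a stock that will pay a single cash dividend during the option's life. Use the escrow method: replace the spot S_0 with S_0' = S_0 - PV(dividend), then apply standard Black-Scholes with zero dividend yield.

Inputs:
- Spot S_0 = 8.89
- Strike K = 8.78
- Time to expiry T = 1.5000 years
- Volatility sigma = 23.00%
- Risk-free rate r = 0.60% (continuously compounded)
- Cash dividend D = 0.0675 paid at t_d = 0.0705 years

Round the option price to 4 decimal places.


Answer: Price = 0.9220

Derivation:
PV(D) = D * exp(-r * t_d) = 0.0675 * 0.99957709 = 0.06747145
S_0' = S_0 - PV(D) = 8.8900 - 0.06747145 = 8.82252855
d1 = (ln(S_0'/K) + (r + sigma^2/2)*T) / (sigma*sqrt(T)) = 0.18994943
d2 = d1 - sigma*sqrt(T) = -0.09174189
exp(-rT) = 0.99104038
N(-d1) = 0.42467438; N(-d2) = 0.53654844
P = K * exp(-rT) * N(-d2) - S_0' * N(-d1) = 8.7800 * 0.99104038 * 0.53654844 - 8.82252855 * 0.42467438 = 0.9220


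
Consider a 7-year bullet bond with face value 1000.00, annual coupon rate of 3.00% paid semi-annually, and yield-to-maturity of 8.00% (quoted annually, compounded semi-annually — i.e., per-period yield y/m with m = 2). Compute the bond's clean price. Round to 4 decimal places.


Answer: Price = 735.9219

Derivation:
Coupon per period c = face * coupon_rate / m = 15.000000
Periods per year m = 2; per-period yield y/m = 0.040000
Number of cashflows N = 14
Cashflows (t years, CF_t, discount factor 1/(1+y/m)^(m*t), PV):
  t = 0.5000: CF_t = 15.000000, DF = 0.961538, PV = 14.423077
  t = 1.0000: CF_t = 15.000000, DF = 0.924556, PV = 13.868343
  t = 1.5000: CF_t = 15.000000, DF = 0.888996, PV = 13.334945
  t = 2.0000: CF_t = 15.000000, DF = 0.854804, PV = 12.822063
  t = 2.5000: CF_t = 15.000000, DF = 0.821927, PV = 12.328907
  t = 3.0000: CF_t = 15.000000, DF = 0.790315, PV = 11.854718
  t = 3.5000: CF_t = 15.000000, DF = 0.759918, PV = 11.398767
  t = 4.0000: CF_t = 15.000000, DF = 0.730690, PV = 10.960353
  t = 4.5000: CF_t = 15.000000, DF = 0.702587, PV = 10.538801
  t = 5.0000: CF_t = 15.000000, DF = 0.675564, PV = 10.133463
  t = 5.5000: CF_t = 15.000000, DF = 0.649581, PV = 9.743714
  t = 6.0000: CF_t = 15.000000, DF = 0.624597, PV = 9.368956
  t = 6.5000: CF_t = 15.000000, DF = 0.600574, PV = 9.008611
  t = 7.0000: CF_t = 1015.000000, DF = 0.577475, PV = 586.137209
Price P = sum_t PV_t = 735.921927


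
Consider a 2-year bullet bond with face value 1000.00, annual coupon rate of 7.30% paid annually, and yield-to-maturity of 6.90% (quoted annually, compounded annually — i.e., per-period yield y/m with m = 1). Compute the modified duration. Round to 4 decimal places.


Coupon per period c = face * coupon_rate / m = 73.000000
Periods per year m = 1; per-period yield y/m = 0.069000
Number of cashflows N = 2
Cashflows (t years, CF_t, discount factor 1/(1+y/m)^(m*t), PV):
  t = 1.0000: CF_t = 73.000000, DF = 0.935454, PV = 68.288120
  t = 2.0000: CF_t = 1073.000000, DF = 0.875074, PV = 938.953990
Price P = sum_t PV_t = 1007.242109
First compute Macaulay numerator sum_t t * PV_t:
  t * PV_t at t = 1.0000: 68.288120
  t * PV_t at t = 2.0000: 1877.907979
Macaulay duration D = 1946.196099 / 1007.242109 = 1.932203
Modified duration = D / (1 + y/m) = 1.932203 / (1 + 0.069000) = 1.807486

Answer: Modified duration = 1.8075


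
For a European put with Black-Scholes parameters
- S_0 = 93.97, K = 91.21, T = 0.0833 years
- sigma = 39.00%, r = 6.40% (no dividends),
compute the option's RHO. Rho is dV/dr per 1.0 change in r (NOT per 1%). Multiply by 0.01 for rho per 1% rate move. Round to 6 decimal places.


d1 = 0.3684871932; d2 = 0.2559264096
phi(d1) = 0.3727564808; exp(-qT) = 1.0000000000; exp(-rT) = 0.9946829856
N(-d2) = 0.3990038308
Rho = -K*T*exp(-rT)*N(-d2) = -91.2100 * 0.0833 * 0.9946829856 * 0.3990038308 = -3.015430

Answer: Rho = -3.015430


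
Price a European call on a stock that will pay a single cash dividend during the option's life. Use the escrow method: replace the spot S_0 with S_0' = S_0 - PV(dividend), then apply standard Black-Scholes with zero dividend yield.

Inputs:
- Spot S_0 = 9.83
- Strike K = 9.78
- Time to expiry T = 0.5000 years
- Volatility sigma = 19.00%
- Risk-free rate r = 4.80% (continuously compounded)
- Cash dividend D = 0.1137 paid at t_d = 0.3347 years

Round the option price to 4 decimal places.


PV(D) = D * exp(-r * t_d) = 0.1137 * 0.98406276 = 0.11188794
S_0' = S_0 - PV(D) = 9.8300 - 0.11188794 = 9.71811206
d1 = (ln(S_0'/K) + (r + sigma^2/2)*T) / (sigma*sqrt(T)) = 0.19856216
d2 = d1 - sigma*sqrt(T) = 0.06421187
exp(-rT) = 0.97628571
N(d1) = 0.57869737; N(d2) = 0.52559924
C = S_0' * N(d1) - K * exp(-rT) * N(d2) = 9.71811206 * 0.57869737 - 9.7800 * 0.97628571 * 0.52559924 = 0.6054

Answer: Price = 0.6054


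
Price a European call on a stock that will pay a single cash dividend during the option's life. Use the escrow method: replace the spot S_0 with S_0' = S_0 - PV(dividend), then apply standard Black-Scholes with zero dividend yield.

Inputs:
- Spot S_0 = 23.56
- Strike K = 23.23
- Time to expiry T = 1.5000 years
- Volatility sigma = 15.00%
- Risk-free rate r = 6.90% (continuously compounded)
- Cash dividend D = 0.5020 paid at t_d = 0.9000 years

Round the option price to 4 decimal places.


Answer: Price = 2.9029

Derivation:
PV(D) = D * exp(-r * t_d) = 0.5020 * 0.93978890 = 0.47177403
S_0' = S_0 - PV(D) = 23.5600 - 0.47177403 = 23.08822597
d1 = (ln(S_0'/K) + (r + sigma^2/2)*T) / (sigma*sqrt(T)) = 0.62191588
d2 = d1 - sigma*sqrt(T) = 0.43820415
exp(-rT) = 0.90167602
N(d1) = 0.73300141; N(d2) = 0.66938085
C = S_0' * N(d1) - K * exp(-rT) * N(d2) = 23.08822597 * 0.73300141 - 23.2300 * 0.90167602 * 0.66938085 = 2.9029


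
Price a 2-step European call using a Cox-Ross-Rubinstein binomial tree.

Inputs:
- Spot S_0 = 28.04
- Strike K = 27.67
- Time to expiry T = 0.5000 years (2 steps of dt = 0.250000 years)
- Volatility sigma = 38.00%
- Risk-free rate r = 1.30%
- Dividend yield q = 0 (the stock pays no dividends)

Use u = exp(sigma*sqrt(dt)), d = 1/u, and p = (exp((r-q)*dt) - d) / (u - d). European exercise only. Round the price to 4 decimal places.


dt = T/N = 0.250000
u = exp(sigma*sqrt(dt)) = 1.209250; d = 1/u = 0.826959
p = (exp((r-q)*dt) - d) / (u - d) = 0.461158
Discount per step: exp(-r*dt) = 0.996755
Stock lattice S(k, i) with i counting down-moves:
  k=0: S(0,0) = 28.0400
  k=1: S(1,0) = 33.9074; S(1,1) = 23.1879
  k=2: S(2,0) = 41.0025; S(2,1) = 28.0400; S(2,2) = 19.1755
Terminal payoffs V(N, i) = max(S_T - K, 0):
  V(2,0) = 13.332460; V(2,1) = 0.370000; V(2,2) = 0.000000
Backward induction: V(k, i) = exp(-r*dt) * [p * V(k+1, i) + (1-p) * V(k+1, i+1)].
  V(1,0) = exp(-r*dt) * [p*13.332460 + (1-p)*0.370000] = 6.327140
  V(1,1) = exp(-r*dt) * [p*0.370000 + (1-p)*0.000000] = 0.170075
  V(0,0) = exp(-r*dt) * [p*6.327140 + (1-p)*0.170075] = 2.999687

Answer: Price = V(0,0) = 2.9997


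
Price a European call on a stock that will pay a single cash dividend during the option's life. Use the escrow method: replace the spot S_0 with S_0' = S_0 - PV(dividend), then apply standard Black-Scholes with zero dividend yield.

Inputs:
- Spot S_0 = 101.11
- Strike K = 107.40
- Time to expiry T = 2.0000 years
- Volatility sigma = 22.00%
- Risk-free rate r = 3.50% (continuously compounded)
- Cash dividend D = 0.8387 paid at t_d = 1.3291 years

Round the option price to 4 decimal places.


PV(D) = D * exp(-r * t_d) = 0.8387 * 0.95454690 = 0.80057849
S_0' = S_0 - PV(D) = 101.1100 - 0.80057849 = 100.30942151
d1 = (ln(S_0'/K) + (r + sigma^2/2)*T) / (sigma*sqrt(T)) = 0.16102570
d2 = d1 - sigma*sqrt(T) = -0.15010128
exp(-rT) = 0.93239382
N(d1) = 0.56396342; N(d2) = 0.44034236
C = S_0' * N(d1) - K * exp(-rT) * N(d2) = 100.30942151 * 0.56396342 - 107.4000 * 0.93239382 * 0.44034236 = 12.4754

Answer: Price = 12.4754


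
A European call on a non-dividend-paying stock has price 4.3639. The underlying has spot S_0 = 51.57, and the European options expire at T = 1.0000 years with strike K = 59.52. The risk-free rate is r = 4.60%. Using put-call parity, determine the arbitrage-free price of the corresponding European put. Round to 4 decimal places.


Put-call parity: C - P = S_0 * exp(-qT) - K * exp(-rT).
S_0 * exp(-qT) = 51.5700 * 1.00000000 = 51.57000000
K * exp(-rT) = 59.5200 * 0.95504196 = 56.84409759
P = C - S*exp(-qT) + K*exp(-rT)
P = 4.3639 - 51.57000000 + 56.84409759 = 9.6380

Answer: Put price = 9.6380


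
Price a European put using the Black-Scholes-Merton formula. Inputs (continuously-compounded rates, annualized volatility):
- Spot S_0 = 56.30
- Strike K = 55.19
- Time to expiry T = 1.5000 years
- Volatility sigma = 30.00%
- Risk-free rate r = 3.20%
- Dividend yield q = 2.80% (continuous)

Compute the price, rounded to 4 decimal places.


Answer: Price = 7.0968

Derivation:
d1 = (ln(S/K) + (r - q + 0.5*sigma^2) * T) / (sigma * sqrt(T)) = 0.25423732
d2 = d1 - sigma * sqrt(T) = -0.11318614
exp(-rT) = 0.95313379; exp(-qT) = 0.95886978
P = K * exp(-rT) * N(-d2) - S_0 * exp(-qT) * N(-d1)
N(-d1) = 0.39965611; N(-d2) = 0.54505851
P = 55.1900 * 0.95313379 * 0.54505851 - 56.3000 * 0.95886978 * 0.39965611 = 7.0968


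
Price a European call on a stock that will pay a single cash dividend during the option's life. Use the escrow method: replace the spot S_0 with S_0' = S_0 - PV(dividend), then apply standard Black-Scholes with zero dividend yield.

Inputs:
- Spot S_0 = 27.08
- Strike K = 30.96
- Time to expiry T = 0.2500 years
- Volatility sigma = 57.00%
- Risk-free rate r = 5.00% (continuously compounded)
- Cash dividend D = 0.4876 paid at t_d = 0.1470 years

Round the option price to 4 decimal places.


Answer: Price = 1.6263

Derivation:
PV(D) = D * exp(-r * t_d) = 0.4876 * 0.99267695 = 0.48402928
S_0' = S_0 - PV(D) = 27.0800 - 0.48402928 = 26.59597072
d1 = (ln(S_0'/K) + (r + sigma^2/2)*T) / (sigma*sqrt(T)) = -0.34675025
d2 = d1 - sigma*sqrt(T) = -0.63175025
exp(-rT) = 0.98757780
N(d1) = 0.36438948; N(d2) = 0.26377504
C = S_0' * N(d1) - K * exp(-rT) * N(d2) = 26.59597072 * 0.36438948 - 30.9600 * 0.98757780 * 0.26377504 = 1.6263


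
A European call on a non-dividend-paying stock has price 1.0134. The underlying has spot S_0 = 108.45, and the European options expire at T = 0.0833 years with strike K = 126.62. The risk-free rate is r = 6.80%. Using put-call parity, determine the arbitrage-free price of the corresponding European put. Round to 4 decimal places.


Answer: Put price = 18.4682

Derivation:
Put-call parity: C - P = S_0 * exp(-qT) - K * exp(-rT).
S_0 * exp(-qT) = 108.4500 * 1.00000000 = 108.45000000
K * exp(-rT) = 126.6200 * 0.99435161 = 125.90480117
P = C - S*exp(-qT) + K*exp(-rT)
P = 1.0134 - 108.45000000 + 125.90480117 = 18.4682


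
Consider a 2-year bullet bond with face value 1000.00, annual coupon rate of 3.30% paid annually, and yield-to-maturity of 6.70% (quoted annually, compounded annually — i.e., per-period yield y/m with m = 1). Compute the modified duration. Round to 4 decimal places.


Answer: Modified duration = 1.8435

Derivation:
Coupon per period c = face * coupon_rate / m = 33.000000
Periods per year m = 1; per-period yield y/m = 0.067000
Number of cashflows N = 2
Cashflows (t years, CF_t, discount factor 1/(1+y/m)^(m*t), PV):
  t = 1.0000: CF_t = 33.000000, DF = 0.937207, PV = 30.927835
  t = 2.0000: CF_t = 1033.000000, DF = 0.878357, PV = 907.342978
Price P = sum_t PV_t = 938.270813
First compute Macaulay numerator sum_t t * PV_t:
  t * PV_t at t = 1.0000: 30.927835
  t * PV_t at t = 2.0000: 1814.685957
Macaulay duration D = 1845.613792 / 938.270813 = 1.967037
Modified duration = D / (1 + y/m) = 1.967037 / (1 + 0.067000) = 1.843521


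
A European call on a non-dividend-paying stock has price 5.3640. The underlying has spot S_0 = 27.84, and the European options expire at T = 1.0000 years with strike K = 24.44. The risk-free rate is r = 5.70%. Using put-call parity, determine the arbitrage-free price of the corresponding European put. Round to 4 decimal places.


Answer: Put price = 0.6099

Derivation:
Put-call parity: C - P = S_0 * exp(-qT) - K * exp(-rT).
S_0 * exp(-qT) = 27.8400 * 1.00000000 = 27.84000000
K * exp(-rT) = 24.4400 * 0.94459407 = 23.08587906
P = C - S*exp(-qT) + K*exp(-rT)
P = 5.3640 - 27.84000000 + 23.08587906 = 0.6099


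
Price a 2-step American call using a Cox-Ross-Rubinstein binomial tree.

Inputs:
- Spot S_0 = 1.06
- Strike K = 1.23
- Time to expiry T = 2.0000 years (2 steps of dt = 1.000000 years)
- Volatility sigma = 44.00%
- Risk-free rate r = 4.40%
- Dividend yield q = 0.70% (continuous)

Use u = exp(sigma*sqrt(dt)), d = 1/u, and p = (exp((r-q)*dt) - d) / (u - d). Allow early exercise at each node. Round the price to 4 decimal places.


Answer: Price = V(0,0) = 0.2278

Derivation:
dt = T/N = 1.000000
u = exp(sigma*sqrt(dt)) = 1.552707; d = 1/u = 0.644036
p = (exp((r-q)*dt) - d) / (u - d) = 0.433222
Discount per step: exp(-r*dt) = 0.956954
Stock lattice S(k, i) with i counting down-moves:
  k=0: S(0,0) = 1.0600
  k=1: S(1,0) = 1.6459; S(1,1) = 0.6827
  k=2: S(2,0) = 2.5556; S(2,1) = 1.0600; S(2,2) = 0.4397
Terminal payoffs V(N, i) = max(S_T - K, 0):
  V(2,0) = 1.325554; V(2,1) = 0.000000; V(2,2) = 0.000000
Backward induction: V(k, i) = exp(-r*dt) * [p * V(k+1, i) + (1-p) * V(k+1, i+1)]; then take max(V_cont, immediate exercise) for American.
  V(1,0) = exp(-r*dt) * [p*1.325554 + (1-p)*0.000000] = 0.549540; exercise = 0.415870; V(1,0) = max -> 0.549540
  V(1,1) = exp(-r*dt) * [p*0.000000 + (1-p)*0.000000] = 0.000000; exercise = 0.000000; V(1,1) = max -> 0.000000
  V(0,0) = exp(-r*dt) * [p*0.549540 + (1-p)*0.000000] = 0.227825; exercise = 0.000000; V(0,0) = max -> 0.227825


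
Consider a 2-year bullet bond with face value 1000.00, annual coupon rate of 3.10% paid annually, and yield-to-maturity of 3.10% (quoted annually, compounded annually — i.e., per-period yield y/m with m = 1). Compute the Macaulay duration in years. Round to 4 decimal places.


Coupon per period c = face * coupon_rate / m = 31.000000
Periods per year m = 1; per-period yield y/m = 0.031000
Number of cashflows N = 2
Cashflows (t years, CF_t, discount factor 1/(1+y/m)^(m*t), PV):
  t = 1.0000: CF_t = 31.000000, DF = 0.969932, PV = 30.067895
  t = 2.0000: CF_t = 1031.000000, DF = 0.940768, PV = 969.932105
Price P = sum_t PV_t = 1000.000000
Macaulay numerator sum_t t * PV_t:
  t * PV_t at t = 1.0000: 30.067895
  t * PV_t at t = 2.0000: 1939.864210
Macaulay duration D = (sum_t t * PV_t) / P = 1969.932105 / 1000.000000 = 1.969932

Answer: Macaulay duration = 1.9699 years


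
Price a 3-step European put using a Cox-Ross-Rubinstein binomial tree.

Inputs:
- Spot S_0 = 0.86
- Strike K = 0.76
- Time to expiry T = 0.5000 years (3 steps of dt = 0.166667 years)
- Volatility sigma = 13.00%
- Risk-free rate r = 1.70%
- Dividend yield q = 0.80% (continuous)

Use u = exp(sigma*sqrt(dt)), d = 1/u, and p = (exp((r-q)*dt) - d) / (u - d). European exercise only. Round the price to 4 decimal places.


Answer: Price = V(0,0) = 0.0033

Derivation:
dt = T/N = 0.166667
u = exp(sigma*sqrt(dt)) = 1.054506; d = 1/u = 0.948311
p = (exp((r-q)*dt) - d) / (u - d) = 0.500871
Discount per step: exp(-r*dt) = 0.997171
Stock lattice S(k, i) with i counting down-moves:
  k=0: S(0,0) = 0.8600
  k=1: S(1,0) = 0.9069; S(1,1) = 0.8155
  k=2: S(2,0) = 0.9563; S(2,1) = 0.8600; S(2,2) = 0.7734
  k=3: S(3,0) = 1.0084; S(3,1) = 0.9069; S(3,2) = 0.8155; S(3,3) = 0.7334
Terminal payoffs V(N, i) = max(K - S_T, 0):
  V(3,0) = 0.000000; V(3,1) = 0.000000; V(3,2) = 0.000000; V(3,3) = 0.026582
Backward induction: V(k, i) = exp(-r*dt) * [p * V(k+1, i) + (1-p) * V(k+1, i+1)].
  V(2,0) = exp(-r*dt) * [p*0.000000 + (1-p)*0.000000] = 0.000000
  V(2,1) = exp(-r*dt) * [p*0.000000 + (1-p)*0.000000] = 0.000000
  V(2,2) = exp(-r*dt) * [p*0.000000 + (1-p)*0.026582] = 0.013230
  V(1,0) = exp(-r*dt) * [p*0.000000 + (1-p)*0.000000] = 0.000000
  V(1,1) = exp(-r*dt) * [p*0.000000 + (1-p)*0.013230] = 0.006585
  V(0,0) = exp(-r*dt) * [p*0.000000 + (1-p)*0.006585] = 0.003277


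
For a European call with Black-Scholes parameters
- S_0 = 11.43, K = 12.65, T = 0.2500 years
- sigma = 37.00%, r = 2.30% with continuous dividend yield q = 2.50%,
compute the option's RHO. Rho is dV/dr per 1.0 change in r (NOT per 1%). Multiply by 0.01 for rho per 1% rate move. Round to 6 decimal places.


Answer: Rho = 0.817484

Derivation:
d1 = -0.4583958777; d2 = -0.6433958777
phi(d1) = 0.3591547505; exp(-qT) = 0.9937694906; exp(-rT) = 0.9942664996
N(d2) = 0.2599836288
Rho = K*T*exp(-rT)*N(d2) = 12.6500 * 0.2500 * 0.9942664996 * 0.2599836288 = 0.817484


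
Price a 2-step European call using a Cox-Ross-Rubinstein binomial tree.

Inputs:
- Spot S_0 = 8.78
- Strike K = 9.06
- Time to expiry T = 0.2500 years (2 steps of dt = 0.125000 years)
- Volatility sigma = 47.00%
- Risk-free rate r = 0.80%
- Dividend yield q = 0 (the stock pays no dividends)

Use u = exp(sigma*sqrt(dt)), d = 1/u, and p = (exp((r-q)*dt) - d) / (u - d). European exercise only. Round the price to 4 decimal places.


Answer: Price = V(0,0) = 0.6764

Derivation:
dt = T/N = 0.125000
u = exp(sigma*sqrt(dt)) = 1.180774; d = 1/u = 0.846902
p = (exp((r-q)*dt) - d) / (u - d) = 0.461549
Discount per step: exp(-r*dt) = 0.999000
Stock lattice S(k, i) with i counting down-moves:
  k=0: S(0,0) = 8.7800
  k=1: S(1,0) = 10.3672; S(1,1) = 7.4358
  k=2: S(2,0) = 12.2413; S(2,1) = 8.7800; S(2,2) = 6.2974
Terminal payoffs V(N, i) = max(S_T - K, 0):
  V(2,0) = 3.181314; V(2,1) = 0.000000; V(2,2) = 0.000000
Backward induction: V(k, i) = exp(-r*dt) * [p * V(k+1, i) + (1-p) * V(k+1, i+1)].
  V(1,0) = exp(-r*dt) * [p*3.181314 + (1-p)*0.000000] = 1.466866
  V(1,1) = exp(-r*dt) * [p*0.000000 + (1-p)*0.000000] = 0.000000
  V(0,0) = exp(-r*dt) * [p*1.466866 + (1-p)*0.000000] = 0.676355


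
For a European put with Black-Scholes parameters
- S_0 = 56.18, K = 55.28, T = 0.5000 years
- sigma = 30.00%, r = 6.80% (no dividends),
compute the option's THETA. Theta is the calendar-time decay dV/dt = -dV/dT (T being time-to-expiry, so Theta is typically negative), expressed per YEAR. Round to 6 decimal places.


Answer: Theta = -2.855332

Derivation:
d1 = 0.3424736977; d2 = 0.1303416634
phi(d1) = 0.3762194546; exp(-qT) = 1.0000000000; exp(-rT) = 0.9665715046
Theta = -S*exp(-qT)*phi(d1)*sigma/(2*sqrt(T)) + r*K*exp(-rT)*N(-d2) - q*S*exp(-qT)*N(-d1)
N(-d1) = 0.3659972174; N(-d2) = 0.4481480593; sqrt(T) = 0.7071067812
Term 1 = -56.1800 * 1.0000000000 * 0.3762194546 * 0.3000 / (2 * 0.7071067812) = -4.4836245786
Term 2 = 0.0680 * 55.2800 * 0.9665715046 * 0.4481480593 = 1.6282926208
Term 3 = 0 (no dividend yield, q = 0)
Theta = -4.4836245786 + (1.6282926208) + (0.0000000000) = -2.855332


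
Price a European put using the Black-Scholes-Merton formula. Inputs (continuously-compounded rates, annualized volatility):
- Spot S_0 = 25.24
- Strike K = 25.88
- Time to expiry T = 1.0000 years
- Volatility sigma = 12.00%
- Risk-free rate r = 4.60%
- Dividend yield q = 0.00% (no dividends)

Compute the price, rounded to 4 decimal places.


d1 = (ln(S/K) + (r - q + 0.5*sigma^2) * T) / (sigma * sqrt(T)) = 0.23466307
d2 = d1 - sigma * sqrt(T) = 0.11466307
exp(-rT) = 0.95504196; exp(-qT) = 1.00000000
P = K * exp(-rT) * N(-d2) - S_0 * exp(-qT) * N(-d1)
N(-d1) = 0.40723513; N(-d2) = 0.45435609
P = 25.8800 * 0.95504196 * 0.45435609 - 25.2400 * 1.00000000 * 0.40723513 = 0.9515

Answer: Price = 0.9515


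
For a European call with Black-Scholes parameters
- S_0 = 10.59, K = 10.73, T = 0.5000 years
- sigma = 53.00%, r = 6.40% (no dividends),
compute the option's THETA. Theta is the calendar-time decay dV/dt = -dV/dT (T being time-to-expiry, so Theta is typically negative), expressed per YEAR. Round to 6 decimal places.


d1 = 0.2377255721; d2 = -0.1370410219
phi(d1) = 0.3878272552; exp(-qT) = 1.0000000000; exp(-rT) = 0.9685065821
Theta = -S*exp(-qT)*phi(d1)*sigma/(2*sqrt(T)) - r*K*exp(-rT)*N(d2) + q*S*exp(-qT)*N(d1)
N(d1) = 0.5939530258; N(d2) = 0.4454991851; sqrt(T) = 0.7071067812
Term 1 = -10.5900 * 1.0000000000 * 0.3878272552 * 0.5300 / (2 * 0.7071067812) = -1.5392003677
Term 2 = -0.0640 * 10.7300 * 0.9685065821 * 0.4454991851 = -0.2962983183
Term 3 = 0 (no dividend yield, q = 0)
Theta = -1.5392003677 + (-0.2962983183) + (0.0000000000) = -1.835499

Answer: Theta = -1.835499


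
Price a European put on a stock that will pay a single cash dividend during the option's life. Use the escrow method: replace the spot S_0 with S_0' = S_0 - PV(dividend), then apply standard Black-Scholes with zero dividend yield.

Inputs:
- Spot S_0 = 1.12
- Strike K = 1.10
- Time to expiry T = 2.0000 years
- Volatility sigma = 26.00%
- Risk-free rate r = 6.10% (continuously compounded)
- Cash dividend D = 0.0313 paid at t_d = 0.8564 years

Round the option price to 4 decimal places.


PV(D) = D * exp(-r * t_d) = 0.0313 * 0.94910068 = 0.02970685
S_0' = S_0 - PV(D) = 1.1200 - 0.02970685 = 1.09029315
d1 = (ln(S_0'/K) + (r + sigma^2/2)*T) / (sigma*sqrt(T)) = 0.49153827
d2 = d1 - sigma*sqrt(T) = 0.12384275
exp(-rT) = 0.88514837
N(-d1) = 0.31152289; N(-d2) = 0.45071989
P = K * exp(-rT) * N(-d2) - S_0' * N(-d1) = 1.1000 * 0.88514837 * 0.45071989 - 1.09029315 * 0.31152289 = 0.0992

Answer: Price = 0.0992


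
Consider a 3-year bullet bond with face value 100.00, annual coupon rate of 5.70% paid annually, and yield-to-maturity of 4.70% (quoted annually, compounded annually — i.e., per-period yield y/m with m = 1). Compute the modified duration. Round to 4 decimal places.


Answer: Modified duration = 2.7158

Derivation:
Coupon per period c = face * coupon_rate / m = 5.700000
Periods per year m = 1; per-period yield y/m = 0.047000
Number of cashflows N = 3
Cashflows (t years, CF_t, discount factor 1/(1+y/m)^(m*t), PV):
  t = 1.0000: CF_t = 5.700000, DF = 0.955110, PV = 5.444126
  t = 2.0000: CF_t = 5.700000, DF = 0.912235, PV = 5.199738
  t = 3.0000: CF_t = 105.700000, DF = 0.871284, PV = 92.094765
Price P = sum_t PV_t = 102.738629
First compute Macaulay numerator sum_t t * PV_t:
  t * PV_t at t = 1.0000: 5.444126
  t * PV_t at t = 2.0000: 10.399477
  t * PV_t at t = 3.0000: 276.284294
Macaulay duration D = 292.127897 / 102.738629 = 2.843409
Modified duration = D / (1 + y/m) = 2.843409 / (1 + 0.047000) = 2.715767
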